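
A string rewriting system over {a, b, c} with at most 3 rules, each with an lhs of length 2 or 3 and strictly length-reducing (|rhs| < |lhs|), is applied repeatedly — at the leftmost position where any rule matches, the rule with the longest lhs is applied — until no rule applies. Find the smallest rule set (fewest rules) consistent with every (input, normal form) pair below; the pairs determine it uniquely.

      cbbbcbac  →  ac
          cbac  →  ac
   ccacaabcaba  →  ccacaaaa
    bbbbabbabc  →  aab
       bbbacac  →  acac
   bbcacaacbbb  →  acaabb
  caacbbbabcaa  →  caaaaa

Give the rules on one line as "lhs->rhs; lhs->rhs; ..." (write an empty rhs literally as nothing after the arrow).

ba->a; bc->b; cb->

  | cbbbcbac => bbcbac => bbbac => bbac => bac => ac
  | cbac => ac
  | ccacaabcaba => ccacaababa => ccacaaaba => ccacaaaa
  | bbbbabbabc => bbbabbabc => bbabbabc => babbabc => abbabc => ababc => aabc => aab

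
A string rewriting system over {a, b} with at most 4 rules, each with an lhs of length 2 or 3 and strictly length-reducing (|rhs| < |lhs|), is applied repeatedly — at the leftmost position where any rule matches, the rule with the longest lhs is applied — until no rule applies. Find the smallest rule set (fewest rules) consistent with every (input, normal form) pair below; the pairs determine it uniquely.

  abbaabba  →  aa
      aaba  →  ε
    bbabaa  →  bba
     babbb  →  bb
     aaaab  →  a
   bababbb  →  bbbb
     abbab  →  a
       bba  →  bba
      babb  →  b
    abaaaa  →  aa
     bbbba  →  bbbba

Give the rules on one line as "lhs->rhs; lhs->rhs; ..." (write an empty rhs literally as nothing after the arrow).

aaa->; ab->a; abb->; baa->b

  | abbaabba => aabba => aa
  | aaba => aaa => ε
  | bbabaa => bbaaa => bba
  | babbb => bb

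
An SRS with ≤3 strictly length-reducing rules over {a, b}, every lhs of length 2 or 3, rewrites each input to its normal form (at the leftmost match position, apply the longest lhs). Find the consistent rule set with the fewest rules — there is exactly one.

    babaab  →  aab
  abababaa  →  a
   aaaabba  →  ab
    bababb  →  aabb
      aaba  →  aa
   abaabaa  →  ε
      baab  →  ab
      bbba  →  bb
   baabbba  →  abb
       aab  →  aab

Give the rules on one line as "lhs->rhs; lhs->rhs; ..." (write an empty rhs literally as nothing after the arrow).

  | babaab => abaab => aab
  | abababaa => aababaa => aaabaa => baa => a
  | aaaabba => abba => ab
  | bababb => ababb => aabb

aaa->; ba->; bab->ab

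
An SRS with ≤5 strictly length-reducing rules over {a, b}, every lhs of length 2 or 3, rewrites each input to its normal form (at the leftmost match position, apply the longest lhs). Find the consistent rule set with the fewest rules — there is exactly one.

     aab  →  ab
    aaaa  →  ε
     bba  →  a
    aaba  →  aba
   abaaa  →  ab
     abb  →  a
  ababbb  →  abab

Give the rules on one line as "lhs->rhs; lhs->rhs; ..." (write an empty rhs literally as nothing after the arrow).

  | aab => ab
  | aaaa => aaa => aa => ε
  | bba => a
  | aaba => aba

aa->; aaa->aa; aab->ab; bb->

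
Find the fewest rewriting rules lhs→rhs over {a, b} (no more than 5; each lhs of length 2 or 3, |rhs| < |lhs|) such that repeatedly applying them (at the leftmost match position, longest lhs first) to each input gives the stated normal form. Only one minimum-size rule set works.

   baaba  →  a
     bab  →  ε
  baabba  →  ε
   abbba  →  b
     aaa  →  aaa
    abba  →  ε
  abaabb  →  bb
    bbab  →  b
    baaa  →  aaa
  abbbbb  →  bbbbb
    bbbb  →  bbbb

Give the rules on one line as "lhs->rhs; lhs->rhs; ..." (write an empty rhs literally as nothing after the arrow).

  | baaba => aaba => aba => ba => a
  | bab => ε
  | baabba => aabba => abba => bba => ε
  | abbba => bbba => b

ab->b; ba->a; bab->; bba->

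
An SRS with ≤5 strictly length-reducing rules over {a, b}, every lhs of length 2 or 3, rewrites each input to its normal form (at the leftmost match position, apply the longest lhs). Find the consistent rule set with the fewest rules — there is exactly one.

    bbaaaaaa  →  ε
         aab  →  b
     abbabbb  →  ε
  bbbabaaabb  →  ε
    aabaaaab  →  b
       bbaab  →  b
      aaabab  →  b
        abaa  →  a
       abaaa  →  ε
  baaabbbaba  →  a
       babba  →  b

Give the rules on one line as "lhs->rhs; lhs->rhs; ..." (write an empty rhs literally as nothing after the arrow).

aa->; ba->a; bb->; bba->ab

  | bbaaaaaa => abaaaaa => aaaaaa => aaaa => aa => ε
  | aab => b
  | abbabbb => aabbbb => bbbb => bb => ε
  | bbbabaaabb => babaaabb => abaaabb => aaaabb => aabb => bb => ε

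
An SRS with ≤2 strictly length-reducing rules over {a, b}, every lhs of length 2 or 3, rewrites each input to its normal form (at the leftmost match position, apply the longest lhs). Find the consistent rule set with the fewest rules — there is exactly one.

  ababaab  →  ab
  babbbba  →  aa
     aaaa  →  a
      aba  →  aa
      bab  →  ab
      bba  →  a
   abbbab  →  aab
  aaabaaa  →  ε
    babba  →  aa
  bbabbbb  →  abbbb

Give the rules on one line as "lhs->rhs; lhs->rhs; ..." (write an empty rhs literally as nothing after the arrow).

aaa->; ba->a

  | ababaab => aabaab => aaaab => ab
  | babbbba => abbbba => abbba => abba => aba => aa
  | aaaa => a
  | aba => aa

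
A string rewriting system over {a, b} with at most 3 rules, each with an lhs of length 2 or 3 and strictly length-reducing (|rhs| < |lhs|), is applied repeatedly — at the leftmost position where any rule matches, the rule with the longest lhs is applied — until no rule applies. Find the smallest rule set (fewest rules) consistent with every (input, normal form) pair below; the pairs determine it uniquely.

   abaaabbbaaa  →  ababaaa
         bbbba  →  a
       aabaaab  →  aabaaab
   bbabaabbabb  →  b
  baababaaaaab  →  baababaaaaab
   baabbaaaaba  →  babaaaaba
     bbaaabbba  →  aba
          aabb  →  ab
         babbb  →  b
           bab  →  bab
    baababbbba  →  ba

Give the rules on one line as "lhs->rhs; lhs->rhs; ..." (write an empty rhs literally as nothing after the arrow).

  | abaaabbbaaa => abaabbaaa => ababaaa
  | bbbba => bba => a
  | aabaaab
  | bbabaabbabb => abaabbabb => abababb => ababb => abb => b

abb->b; bb->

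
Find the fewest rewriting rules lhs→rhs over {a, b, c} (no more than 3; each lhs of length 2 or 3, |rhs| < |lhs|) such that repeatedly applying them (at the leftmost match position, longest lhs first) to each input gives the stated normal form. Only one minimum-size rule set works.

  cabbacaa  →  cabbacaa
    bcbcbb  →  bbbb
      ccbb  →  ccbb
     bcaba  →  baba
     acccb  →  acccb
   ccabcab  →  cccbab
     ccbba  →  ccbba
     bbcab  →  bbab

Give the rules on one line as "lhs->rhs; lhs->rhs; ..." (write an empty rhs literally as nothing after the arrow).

abc->cb; bc->b

  | cabbacaa
  | bcbcbb => bbcbb => bbbb
  | ccbb
  | bcaba => baba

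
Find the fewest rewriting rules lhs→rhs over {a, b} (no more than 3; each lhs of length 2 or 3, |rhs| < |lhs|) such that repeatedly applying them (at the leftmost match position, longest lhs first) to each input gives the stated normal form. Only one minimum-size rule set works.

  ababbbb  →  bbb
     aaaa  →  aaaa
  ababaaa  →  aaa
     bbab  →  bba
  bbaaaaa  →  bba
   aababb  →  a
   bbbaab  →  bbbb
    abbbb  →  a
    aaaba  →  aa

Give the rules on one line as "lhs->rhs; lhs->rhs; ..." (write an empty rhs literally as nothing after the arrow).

  | ababbbb => aabbbb => bbb
  | aaaa
  | ababaaa => aabaaa => aaa
  | bbab => bba

aab->; ab->a; baa->b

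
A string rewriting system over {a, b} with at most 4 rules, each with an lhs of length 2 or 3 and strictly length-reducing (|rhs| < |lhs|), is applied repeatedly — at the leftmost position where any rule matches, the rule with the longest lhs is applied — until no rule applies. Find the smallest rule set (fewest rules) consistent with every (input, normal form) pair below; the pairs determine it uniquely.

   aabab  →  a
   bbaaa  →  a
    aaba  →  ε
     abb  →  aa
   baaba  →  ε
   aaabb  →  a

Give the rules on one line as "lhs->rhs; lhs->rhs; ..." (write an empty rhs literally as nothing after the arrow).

  | aabab => aaaa => a
  | bbaaa => aaaa => a
  | aaba => aaa => ε
  | abb => aa

aaa->; ba->a; bab->aa; bb->a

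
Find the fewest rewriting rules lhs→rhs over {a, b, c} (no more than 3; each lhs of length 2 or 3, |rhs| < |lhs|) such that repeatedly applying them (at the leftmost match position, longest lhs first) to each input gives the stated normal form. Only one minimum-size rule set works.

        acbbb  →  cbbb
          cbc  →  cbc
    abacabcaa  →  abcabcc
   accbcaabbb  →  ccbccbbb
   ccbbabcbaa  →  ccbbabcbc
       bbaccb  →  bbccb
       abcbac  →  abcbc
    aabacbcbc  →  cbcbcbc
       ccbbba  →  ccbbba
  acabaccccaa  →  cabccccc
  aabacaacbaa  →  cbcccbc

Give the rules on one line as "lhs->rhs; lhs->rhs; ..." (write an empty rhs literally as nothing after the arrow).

aa->c; ac->c

  | acbbb => cbbb
  | cbc
  | abacabcaa => abcabcaa => abcabcc
  | accbcaabbb => ccbcaabbb => ccbccbbb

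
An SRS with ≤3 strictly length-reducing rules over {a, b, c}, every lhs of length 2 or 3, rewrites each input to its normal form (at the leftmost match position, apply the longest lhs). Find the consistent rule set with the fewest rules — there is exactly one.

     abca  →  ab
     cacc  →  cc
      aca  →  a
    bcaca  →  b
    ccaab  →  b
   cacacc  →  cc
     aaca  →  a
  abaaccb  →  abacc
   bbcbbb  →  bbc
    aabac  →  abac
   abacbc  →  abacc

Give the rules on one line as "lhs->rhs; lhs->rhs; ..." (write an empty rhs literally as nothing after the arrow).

  | abca => ab
  | cacc => cc
  | aca => a
  | bcaca => bca => b

aa->a; ca->; cb->c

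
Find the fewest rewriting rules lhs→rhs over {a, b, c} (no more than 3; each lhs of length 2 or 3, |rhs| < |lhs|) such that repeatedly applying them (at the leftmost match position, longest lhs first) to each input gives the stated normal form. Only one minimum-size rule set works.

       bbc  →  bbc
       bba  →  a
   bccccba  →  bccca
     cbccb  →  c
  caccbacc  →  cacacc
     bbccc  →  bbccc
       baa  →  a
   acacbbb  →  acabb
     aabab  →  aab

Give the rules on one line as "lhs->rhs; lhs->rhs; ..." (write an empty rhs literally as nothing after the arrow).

  | bbc
  | bba => a
  | bccccba => bccca
  | cbccb => ccb => c

ba->; bba->a; cb->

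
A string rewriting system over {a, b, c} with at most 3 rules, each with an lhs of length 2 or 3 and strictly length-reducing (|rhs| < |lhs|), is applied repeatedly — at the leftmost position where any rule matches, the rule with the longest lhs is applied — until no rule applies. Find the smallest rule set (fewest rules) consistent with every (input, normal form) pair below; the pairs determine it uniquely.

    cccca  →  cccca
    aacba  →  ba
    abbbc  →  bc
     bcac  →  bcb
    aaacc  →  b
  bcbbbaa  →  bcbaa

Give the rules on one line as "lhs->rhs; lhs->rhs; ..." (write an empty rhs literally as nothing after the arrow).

ab->; ac->b; bb->b

  | cccca
  | aacba => abba => ba
  | abbbc => bbc => bc
  | bcac => bcb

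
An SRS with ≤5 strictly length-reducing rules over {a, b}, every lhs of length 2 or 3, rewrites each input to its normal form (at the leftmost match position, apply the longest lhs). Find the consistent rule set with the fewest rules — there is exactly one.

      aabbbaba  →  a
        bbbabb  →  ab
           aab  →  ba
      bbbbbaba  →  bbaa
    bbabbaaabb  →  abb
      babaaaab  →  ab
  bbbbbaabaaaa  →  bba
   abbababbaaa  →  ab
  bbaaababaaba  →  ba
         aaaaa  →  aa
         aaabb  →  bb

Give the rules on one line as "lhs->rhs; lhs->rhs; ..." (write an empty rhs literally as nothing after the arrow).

aaa->; aab->ba; bab->; bbb->ab

  | aabbbaba => babbaba => baba => a
  | bbbabb => ababb => ab
  | aab => ba
  | bbbbbaba => abbbaba => aababa => baaba => bbaa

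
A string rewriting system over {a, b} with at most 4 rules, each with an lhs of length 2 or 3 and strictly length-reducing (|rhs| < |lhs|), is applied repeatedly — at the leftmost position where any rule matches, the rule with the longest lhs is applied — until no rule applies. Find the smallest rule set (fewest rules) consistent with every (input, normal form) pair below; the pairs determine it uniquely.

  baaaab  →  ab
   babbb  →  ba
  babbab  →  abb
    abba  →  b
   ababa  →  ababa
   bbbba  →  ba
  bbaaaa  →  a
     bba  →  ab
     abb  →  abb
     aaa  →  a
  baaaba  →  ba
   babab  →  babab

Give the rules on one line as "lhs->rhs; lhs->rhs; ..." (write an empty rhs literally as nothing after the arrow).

  | baaaab => aaab => ab
  | babbb => ba
  | babbab => baabb => abb
  | abba => aab => b

aa->; baa->a; bba->ab; bbb->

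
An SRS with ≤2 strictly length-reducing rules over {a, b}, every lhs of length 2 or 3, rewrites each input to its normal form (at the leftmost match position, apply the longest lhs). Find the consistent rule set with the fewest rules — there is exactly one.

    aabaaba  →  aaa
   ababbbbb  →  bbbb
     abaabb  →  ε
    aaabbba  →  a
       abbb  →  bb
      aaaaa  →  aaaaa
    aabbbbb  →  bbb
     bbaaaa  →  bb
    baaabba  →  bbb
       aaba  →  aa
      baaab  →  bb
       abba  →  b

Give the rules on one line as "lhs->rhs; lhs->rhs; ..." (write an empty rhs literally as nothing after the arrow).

  | aabaaba => aaaba => aaa
  | ababbbbb => abbbbb => bbbb
  | abaabb => aabb => ab => ε
  | aaabbba => aabba => aba => a

ab->; ba->b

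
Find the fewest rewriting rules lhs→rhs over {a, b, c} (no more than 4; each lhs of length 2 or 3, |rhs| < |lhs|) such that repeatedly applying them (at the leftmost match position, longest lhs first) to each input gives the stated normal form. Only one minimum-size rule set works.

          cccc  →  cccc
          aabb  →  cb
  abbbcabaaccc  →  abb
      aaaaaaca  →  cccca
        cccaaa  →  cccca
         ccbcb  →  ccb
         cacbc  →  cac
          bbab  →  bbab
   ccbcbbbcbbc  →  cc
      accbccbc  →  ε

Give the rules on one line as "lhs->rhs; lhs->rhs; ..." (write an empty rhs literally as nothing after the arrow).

aa->c; acc->b; bc->; cbb->cb

  | cccc
  | aabb => cbb => cb
  | abbbcabaaccc => abbabaaccc => abbabcccc => abbaccc => abbbc => abb
  | aaaaaaca => caaaaca => ccaaca => cccca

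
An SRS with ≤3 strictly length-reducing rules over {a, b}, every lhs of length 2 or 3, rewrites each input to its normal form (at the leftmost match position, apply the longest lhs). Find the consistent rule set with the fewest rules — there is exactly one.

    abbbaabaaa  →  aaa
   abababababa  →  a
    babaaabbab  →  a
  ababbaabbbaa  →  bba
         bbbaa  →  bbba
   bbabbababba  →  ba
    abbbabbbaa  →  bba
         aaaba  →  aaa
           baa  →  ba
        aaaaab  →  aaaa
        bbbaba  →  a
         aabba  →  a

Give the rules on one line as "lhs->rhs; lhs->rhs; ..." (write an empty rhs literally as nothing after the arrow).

  | abbbaabaaa => bbaabaaa => bbabaaa => babaaa => abaaa => aaa
  | abababababa => ababababa => abababa => ababa => aba => a
  | babaaabbab => abaaabbab => aaabbab => aabab => aab => a
  | ababbaabbbaa => abbaabbbaa => baabbbaa => babbbaa => abbbaa => bbaa => bba

ab->; baa->ba; bab->ab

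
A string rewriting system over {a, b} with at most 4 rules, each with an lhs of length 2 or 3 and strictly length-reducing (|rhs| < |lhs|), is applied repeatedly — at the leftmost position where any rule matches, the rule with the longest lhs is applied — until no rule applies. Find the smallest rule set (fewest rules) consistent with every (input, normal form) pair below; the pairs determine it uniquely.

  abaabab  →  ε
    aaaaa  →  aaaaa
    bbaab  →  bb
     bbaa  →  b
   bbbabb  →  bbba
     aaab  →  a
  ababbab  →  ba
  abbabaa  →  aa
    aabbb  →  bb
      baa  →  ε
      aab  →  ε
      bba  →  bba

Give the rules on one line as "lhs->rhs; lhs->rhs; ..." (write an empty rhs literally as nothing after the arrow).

  | abaabab => aaabab => aab => ε
  | aaaaa
  | bbaab => bb
  | bbaa => b

aab->; ab->a; baa->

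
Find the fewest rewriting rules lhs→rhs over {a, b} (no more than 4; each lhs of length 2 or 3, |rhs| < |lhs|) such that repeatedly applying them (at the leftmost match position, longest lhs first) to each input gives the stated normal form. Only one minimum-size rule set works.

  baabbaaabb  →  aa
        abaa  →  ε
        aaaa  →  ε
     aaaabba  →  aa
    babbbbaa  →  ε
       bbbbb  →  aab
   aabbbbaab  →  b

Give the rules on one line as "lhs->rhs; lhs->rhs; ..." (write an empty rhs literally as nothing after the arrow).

  | baabbaaabb => abbaaabb => aaaaabb => baabb => abb => aa
  | abaa => ba => ε
  | aaaa => ba => ε
  | aaaabba => babba => bba => aa

aaa->b; aba->b; ba->; bb->a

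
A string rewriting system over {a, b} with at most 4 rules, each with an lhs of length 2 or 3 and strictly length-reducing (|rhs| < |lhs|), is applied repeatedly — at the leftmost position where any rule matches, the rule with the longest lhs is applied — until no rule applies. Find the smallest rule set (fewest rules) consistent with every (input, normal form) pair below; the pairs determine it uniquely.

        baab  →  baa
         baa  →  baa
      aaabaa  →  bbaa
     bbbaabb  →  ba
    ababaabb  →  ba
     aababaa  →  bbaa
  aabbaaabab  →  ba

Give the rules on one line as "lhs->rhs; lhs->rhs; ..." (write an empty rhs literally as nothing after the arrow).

aaa->b; ab->a; bbb->ba

  | baab => baa
  | baa
  | aaabaa => bbaa
  | bbbaabb => baaabb => bbbb => bab => ba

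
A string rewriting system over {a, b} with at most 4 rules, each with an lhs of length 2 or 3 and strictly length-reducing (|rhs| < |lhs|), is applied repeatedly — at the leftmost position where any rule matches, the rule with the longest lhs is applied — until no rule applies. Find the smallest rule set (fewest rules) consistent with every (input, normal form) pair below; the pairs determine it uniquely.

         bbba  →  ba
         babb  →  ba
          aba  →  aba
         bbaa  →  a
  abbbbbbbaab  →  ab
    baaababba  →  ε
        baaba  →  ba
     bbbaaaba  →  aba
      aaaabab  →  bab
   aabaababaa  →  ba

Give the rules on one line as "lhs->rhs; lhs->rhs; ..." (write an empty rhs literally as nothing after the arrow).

aa->; baa->; bb->; bba->aa

  | bbba => ba
  | babb => ba
  | aba
  | bbaa => aaa => a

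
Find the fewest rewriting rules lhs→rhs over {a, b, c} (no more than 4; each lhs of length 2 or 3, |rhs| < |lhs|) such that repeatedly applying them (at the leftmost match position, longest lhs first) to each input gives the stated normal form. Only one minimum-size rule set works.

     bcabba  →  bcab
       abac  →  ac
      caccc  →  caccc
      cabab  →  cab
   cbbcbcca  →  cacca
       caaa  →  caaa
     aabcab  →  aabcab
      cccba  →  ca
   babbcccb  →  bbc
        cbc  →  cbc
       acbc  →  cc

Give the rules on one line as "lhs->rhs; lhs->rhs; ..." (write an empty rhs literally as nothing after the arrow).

acb->c; ba->; bcb->aa; ccb->

  | bcabba => bcab
  | abac => ac
  | caccc
  | cabab => cab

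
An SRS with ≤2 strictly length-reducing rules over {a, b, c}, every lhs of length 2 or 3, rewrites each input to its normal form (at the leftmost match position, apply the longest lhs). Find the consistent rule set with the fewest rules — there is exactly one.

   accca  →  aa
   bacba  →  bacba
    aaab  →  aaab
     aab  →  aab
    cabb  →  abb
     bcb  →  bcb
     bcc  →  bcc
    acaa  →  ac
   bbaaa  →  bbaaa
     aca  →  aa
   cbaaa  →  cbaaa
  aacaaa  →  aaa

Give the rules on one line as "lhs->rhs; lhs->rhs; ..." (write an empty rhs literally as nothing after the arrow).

  | accca => acca => aca => aa
  | bacba
  | aaab
  | aab

ca->a; caa->c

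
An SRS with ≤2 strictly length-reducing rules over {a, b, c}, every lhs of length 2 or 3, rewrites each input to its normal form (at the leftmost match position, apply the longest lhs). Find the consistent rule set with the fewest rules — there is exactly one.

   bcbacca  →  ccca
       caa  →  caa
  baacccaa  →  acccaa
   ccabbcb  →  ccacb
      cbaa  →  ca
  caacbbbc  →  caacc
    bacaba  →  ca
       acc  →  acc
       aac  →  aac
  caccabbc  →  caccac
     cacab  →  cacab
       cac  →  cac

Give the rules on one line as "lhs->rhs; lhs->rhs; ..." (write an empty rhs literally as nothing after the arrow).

  | bcbacca => cbacca => ccca
  | caa
  | baacccaa => acccaa
  | ccabbcb => ccabcb => ccacb

ba->; bc->c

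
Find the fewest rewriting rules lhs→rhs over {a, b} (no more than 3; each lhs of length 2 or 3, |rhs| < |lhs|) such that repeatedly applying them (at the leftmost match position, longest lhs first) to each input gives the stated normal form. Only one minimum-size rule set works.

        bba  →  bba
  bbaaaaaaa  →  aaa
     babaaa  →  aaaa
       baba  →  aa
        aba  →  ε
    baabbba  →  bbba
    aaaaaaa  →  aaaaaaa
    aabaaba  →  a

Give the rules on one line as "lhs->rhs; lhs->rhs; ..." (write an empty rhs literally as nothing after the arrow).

  | bba
  | bbaaaaaaa => baaaaa => aaa
  | babaaa => aaaa
  | baba => aa

aba->; baa->; bab->a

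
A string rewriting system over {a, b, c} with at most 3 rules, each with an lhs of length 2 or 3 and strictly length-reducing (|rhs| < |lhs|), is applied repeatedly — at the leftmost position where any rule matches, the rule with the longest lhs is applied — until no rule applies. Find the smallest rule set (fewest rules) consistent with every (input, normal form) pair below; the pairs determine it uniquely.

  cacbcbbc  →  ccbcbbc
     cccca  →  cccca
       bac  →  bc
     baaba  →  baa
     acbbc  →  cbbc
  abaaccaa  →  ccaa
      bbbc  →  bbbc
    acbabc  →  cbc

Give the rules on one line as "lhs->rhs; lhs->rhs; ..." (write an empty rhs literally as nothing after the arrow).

  | cacbcbbc => ccbcbbc
  | cccca
  | bac => bc
  | baaba => baa

ab->; ac->c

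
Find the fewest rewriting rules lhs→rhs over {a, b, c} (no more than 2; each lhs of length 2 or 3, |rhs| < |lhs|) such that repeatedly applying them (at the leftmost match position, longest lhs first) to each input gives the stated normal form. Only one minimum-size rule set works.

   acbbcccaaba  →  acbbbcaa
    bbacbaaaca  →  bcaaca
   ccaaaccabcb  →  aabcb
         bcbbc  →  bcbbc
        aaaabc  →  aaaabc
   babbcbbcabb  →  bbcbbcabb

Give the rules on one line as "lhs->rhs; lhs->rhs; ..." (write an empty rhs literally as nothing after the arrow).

  | acbbcccaaba => acbbbcaaba => acbbbcaa
  | bbacbaaaca => bcbaaaca => bcaaca
  | ccaaaccabcb => baaaccabcb => aaccabcb => aababcb => aabcb
  | bcbbc

ba->; cc->b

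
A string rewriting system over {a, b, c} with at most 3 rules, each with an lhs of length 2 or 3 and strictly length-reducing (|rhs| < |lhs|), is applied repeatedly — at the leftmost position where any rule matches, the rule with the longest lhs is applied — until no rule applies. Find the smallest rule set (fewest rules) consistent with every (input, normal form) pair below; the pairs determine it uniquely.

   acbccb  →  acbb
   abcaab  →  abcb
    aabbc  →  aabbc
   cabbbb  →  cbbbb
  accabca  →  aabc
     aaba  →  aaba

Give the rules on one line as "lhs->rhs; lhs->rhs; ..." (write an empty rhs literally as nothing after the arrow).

  | acbccb => acbb
  | abcaab => abcab => abcb
  | aabbc
  | cabbbb => cbbbb

ca->c; cc->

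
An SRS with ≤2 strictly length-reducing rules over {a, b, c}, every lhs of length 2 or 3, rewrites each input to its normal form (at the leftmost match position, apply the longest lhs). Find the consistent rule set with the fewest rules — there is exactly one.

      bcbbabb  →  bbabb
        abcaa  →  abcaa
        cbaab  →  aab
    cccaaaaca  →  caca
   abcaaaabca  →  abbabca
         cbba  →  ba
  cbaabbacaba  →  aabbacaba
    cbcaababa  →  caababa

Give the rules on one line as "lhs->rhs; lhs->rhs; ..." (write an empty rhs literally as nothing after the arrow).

  | bcbbabb => bbabb
  | abcaa
  | cbaab => aab
  | cccaaaaca => cccbbaca => ccbaca => caca

aaa->bb; cb->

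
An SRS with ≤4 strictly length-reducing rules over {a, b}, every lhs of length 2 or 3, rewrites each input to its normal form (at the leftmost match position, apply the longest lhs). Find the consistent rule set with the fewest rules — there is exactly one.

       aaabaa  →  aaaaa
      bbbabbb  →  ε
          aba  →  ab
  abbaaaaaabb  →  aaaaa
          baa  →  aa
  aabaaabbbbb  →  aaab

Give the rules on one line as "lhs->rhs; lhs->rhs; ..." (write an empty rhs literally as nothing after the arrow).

  | aaabaa => aaaaa
  | bbbabbb => babbb => bbbb => bb => ε
  | aba => ab
  | abbaaaaaabb => aaaaaabb => aaaaa

abb->; ba->b; baa->aa; bb->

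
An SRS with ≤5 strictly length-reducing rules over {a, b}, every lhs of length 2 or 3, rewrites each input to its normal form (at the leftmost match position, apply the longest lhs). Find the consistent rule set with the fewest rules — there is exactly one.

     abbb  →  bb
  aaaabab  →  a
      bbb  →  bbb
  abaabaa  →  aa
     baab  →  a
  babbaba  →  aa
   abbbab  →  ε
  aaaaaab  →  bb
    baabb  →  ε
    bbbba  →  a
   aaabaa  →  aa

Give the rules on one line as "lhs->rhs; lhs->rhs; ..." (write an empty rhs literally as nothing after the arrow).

aaa->b; ab->; aba->aa; ba->a

  | abbb => bb
  | aaaabab => babab => abab => aab => a
  | bbb
  | abaabaa => aaabaa => bbaa => baa => aa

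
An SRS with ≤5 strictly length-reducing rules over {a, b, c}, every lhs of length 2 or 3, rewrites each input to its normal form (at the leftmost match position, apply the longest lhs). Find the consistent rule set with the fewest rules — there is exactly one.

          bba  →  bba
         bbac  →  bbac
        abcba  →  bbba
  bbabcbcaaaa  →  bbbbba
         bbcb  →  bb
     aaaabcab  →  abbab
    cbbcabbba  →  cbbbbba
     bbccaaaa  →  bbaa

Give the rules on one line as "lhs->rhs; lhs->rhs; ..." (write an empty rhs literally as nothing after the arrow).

aaa->a; abc->bb; bcb->b; ca->

  | bba
  | bbac
  | abcba => bbba
  | bbabcbcaaaa => bbbbbcaaaa => bbbbbaaa => bbbbba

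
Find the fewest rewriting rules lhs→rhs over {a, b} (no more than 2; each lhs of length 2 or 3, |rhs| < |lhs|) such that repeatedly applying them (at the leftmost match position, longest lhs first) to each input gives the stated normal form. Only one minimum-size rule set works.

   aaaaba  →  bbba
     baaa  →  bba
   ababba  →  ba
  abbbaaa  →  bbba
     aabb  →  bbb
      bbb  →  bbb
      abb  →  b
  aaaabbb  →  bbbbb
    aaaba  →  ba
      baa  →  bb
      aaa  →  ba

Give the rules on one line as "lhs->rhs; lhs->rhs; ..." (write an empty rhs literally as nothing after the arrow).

aa->b; ab->

  | aaaaba => baaba => bbba
  | baaa => bba
  | ababba => abba => ba
  | abbbaaa => bbaaa => bbba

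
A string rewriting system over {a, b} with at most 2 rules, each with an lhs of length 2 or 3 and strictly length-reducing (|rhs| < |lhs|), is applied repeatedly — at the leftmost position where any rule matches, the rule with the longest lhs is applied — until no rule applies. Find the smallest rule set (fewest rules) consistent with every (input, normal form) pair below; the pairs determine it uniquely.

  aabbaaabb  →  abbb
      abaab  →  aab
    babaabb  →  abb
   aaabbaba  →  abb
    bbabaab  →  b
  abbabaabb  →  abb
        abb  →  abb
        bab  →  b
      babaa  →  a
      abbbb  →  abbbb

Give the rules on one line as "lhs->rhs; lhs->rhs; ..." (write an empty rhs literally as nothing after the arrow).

aaa->ab; ba->

  | aabbaaabb => aabaabb => aaabb => abbb
  | abaab => aab
  | babaabb => baabb => abb
  | aaabbaba => abbbaba => abbba => abb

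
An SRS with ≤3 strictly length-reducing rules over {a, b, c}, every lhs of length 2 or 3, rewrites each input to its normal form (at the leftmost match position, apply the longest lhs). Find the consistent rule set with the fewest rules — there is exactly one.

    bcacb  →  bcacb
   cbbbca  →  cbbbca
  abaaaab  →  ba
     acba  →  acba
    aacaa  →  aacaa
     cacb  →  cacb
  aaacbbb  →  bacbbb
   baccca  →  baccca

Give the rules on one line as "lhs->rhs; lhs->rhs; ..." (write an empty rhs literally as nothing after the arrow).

  | bcacb
  | cbbbca
  | abaaaab => aaaab => baab => ba
  | acba

aaa->ba; ab->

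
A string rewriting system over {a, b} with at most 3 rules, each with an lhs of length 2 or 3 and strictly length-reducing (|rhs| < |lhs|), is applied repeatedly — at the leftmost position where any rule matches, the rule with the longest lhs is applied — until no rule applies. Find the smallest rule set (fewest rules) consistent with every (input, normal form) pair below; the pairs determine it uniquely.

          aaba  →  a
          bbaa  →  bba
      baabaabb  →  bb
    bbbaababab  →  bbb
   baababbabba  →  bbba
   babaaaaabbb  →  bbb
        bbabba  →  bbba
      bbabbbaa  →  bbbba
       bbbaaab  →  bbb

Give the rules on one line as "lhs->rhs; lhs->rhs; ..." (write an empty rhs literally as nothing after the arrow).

aa->a; ab->

  | aaba => aba => a
  | bbaa => bba
  | baabaabb => babaabb => baabb => babb => bb
  | bbbaababab => bbbababab => bbbabab => bbbab => bbb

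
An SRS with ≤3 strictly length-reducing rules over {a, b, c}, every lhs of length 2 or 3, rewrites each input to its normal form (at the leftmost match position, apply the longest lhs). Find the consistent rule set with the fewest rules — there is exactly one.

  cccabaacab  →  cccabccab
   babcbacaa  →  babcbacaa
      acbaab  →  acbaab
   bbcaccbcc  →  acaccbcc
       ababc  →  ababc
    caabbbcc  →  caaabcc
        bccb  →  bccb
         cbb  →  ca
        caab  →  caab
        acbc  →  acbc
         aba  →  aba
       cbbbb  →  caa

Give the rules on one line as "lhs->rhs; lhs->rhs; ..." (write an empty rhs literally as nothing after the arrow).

aac->cc; bb->a

  | cccabaacab => cccabccab
  | babcbacaa
  | acbaab
  | bbcaccbcc => acaccbcc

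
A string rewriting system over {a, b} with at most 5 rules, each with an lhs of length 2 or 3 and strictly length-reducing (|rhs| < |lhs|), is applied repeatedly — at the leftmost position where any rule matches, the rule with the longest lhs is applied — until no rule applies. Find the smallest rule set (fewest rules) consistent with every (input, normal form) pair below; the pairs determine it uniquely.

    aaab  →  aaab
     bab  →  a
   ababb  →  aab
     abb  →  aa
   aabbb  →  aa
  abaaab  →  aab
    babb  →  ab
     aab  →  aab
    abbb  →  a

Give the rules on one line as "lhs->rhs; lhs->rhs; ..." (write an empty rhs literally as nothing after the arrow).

baa->; bab->a; bb->a; bbb->

  | aaab
  | bab => a
  | ababb => aab
  | abb => aa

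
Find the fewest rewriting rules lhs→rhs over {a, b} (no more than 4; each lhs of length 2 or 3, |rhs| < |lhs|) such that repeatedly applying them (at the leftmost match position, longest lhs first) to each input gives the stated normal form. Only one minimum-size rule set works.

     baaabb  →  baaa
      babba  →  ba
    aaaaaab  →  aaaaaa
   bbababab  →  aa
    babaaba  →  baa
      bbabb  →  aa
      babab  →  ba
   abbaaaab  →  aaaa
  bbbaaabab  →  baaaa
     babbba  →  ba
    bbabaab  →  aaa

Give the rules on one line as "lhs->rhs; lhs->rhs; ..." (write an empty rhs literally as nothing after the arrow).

  | baaabb => baaab => baaa
  | babba => baba => ba
  | aaaaaab => aaaaaa
  | bbababab => aababab => aabab => aab => aa

ab->a; aba->a; bba->aa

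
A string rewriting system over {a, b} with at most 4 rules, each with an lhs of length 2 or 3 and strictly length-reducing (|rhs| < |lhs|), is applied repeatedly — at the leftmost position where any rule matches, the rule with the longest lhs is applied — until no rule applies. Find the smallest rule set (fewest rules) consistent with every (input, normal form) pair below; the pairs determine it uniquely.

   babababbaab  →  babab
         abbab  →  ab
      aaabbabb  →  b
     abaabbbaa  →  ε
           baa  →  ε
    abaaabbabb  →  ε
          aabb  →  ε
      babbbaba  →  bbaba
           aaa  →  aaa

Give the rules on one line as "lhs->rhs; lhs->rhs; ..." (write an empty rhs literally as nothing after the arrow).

aab->bb; abb->; baa->; bbb->

  | babababbaab => bababaab => babab
  | abbab => ab
  | aaabbabb => abbbabb => babb => b
  | abaabbbaa => abbbaa => baa => ε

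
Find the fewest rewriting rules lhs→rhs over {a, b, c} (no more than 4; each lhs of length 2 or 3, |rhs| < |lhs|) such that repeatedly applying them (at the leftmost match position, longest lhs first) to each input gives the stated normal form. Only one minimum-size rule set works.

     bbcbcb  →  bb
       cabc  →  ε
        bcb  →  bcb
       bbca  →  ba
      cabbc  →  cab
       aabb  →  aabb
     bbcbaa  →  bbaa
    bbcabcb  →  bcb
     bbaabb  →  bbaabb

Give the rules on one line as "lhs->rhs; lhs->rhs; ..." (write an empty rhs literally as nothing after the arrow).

  | bbcbcb => bbcb => bb
  | cabc => cc => ε
  | bcb
  | bbca => ba

abc->c; bbc->b; cc->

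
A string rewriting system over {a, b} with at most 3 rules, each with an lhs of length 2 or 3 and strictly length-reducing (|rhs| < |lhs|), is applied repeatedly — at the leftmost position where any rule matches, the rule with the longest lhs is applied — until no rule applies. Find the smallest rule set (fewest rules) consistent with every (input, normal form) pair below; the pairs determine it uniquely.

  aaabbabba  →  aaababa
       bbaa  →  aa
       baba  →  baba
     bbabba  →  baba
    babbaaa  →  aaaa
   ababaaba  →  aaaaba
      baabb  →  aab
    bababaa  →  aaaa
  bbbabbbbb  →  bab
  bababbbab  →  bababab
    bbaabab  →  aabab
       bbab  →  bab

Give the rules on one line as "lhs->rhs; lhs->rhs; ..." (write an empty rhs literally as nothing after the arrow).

  | aaabbabba => aaababba => aaababa
  | bbaa => baa => aa
  | baba
  | bbabba => babba => baba

baa->aa; bb->b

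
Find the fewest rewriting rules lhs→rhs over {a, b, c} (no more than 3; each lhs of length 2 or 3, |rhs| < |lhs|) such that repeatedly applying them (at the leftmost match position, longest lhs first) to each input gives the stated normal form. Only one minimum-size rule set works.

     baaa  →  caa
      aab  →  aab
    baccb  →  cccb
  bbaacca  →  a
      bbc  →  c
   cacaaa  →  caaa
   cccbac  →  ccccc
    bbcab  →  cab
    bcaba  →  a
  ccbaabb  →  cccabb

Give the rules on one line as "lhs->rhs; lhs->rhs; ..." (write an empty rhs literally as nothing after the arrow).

ac->; ba->c; bc->a

  | baaa => caa
  | aab
  | baccb => cccb
  | bbaacca => bcacca => aacca => aca => a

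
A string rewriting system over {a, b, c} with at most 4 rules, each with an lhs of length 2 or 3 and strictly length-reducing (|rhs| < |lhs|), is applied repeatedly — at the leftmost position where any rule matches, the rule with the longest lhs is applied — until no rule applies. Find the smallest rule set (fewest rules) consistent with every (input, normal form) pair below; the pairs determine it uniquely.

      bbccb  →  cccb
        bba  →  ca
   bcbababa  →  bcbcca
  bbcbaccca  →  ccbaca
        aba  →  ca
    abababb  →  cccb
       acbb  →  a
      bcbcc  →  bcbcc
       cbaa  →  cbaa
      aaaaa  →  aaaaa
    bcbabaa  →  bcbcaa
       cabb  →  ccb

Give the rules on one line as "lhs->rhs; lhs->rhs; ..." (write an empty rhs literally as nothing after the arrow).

  | bbccb => cccb
  | bba => ca
  | bcbababa => bcbcaba => bcbcca
  | bbcbaccca => ccbaccca => ccbaca

ab->c; acc->a; bb->c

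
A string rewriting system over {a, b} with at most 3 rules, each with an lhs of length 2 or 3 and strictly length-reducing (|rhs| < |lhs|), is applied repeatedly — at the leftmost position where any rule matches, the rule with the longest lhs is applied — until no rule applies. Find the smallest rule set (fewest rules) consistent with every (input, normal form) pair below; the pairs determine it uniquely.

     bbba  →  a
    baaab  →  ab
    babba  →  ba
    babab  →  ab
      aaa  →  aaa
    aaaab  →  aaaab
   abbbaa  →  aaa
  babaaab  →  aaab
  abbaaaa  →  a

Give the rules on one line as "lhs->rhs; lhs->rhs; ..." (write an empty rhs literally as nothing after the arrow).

baa->; bab->; bbb->

  | bbba => a
  | baaab => ab
  | babba => ba
  | babab => ab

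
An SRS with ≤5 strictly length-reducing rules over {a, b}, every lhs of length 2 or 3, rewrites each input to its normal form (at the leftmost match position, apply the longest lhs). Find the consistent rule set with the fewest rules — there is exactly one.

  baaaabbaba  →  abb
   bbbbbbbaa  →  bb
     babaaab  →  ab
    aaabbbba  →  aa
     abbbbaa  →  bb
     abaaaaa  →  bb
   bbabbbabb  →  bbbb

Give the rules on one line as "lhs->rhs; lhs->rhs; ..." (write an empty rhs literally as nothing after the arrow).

  | baaaabbaba => aabbaba => aaaaba => bbaba => aaba => abb
  | bbbbbbbaa => bbbbbaaa => bbbaaaa => baaaaa => aaa => bb
  | babaaab => bbbaab => baaab => ab
  | aaabbbba => bbbbbba => bbbbaa => bbaaa => aaaa => bba => aa

aaa->bb; aba->bb; baa->; bba->aa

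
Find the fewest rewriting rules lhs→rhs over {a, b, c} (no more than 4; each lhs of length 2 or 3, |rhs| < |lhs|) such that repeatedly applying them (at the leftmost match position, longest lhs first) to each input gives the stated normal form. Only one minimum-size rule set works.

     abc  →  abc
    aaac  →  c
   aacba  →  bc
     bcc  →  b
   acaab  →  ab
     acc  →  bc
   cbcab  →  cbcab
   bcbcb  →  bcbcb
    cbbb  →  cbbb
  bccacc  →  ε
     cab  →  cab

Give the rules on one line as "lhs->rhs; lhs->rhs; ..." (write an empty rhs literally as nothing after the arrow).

  | abc
  | aaac => bac => c
  | aacba => bcba => bc
  | bcc => b

aa->b; ac->b; ba->; cc->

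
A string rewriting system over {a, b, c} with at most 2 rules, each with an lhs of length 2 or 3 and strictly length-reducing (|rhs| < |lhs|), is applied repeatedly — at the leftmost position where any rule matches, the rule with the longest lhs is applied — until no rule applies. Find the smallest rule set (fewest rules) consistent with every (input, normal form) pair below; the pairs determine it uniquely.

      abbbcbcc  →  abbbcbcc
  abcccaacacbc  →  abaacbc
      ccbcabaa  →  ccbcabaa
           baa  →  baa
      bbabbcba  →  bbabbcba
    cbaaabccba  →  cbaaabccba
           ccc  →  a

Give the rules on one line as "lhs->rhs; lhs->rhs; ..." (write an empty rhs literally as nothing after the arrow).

  | abbbcbcc
  | abcccaacacbc => abaaacacbc => abaacbc
  | ccbcabaa
  | baa

aca->; ccc->a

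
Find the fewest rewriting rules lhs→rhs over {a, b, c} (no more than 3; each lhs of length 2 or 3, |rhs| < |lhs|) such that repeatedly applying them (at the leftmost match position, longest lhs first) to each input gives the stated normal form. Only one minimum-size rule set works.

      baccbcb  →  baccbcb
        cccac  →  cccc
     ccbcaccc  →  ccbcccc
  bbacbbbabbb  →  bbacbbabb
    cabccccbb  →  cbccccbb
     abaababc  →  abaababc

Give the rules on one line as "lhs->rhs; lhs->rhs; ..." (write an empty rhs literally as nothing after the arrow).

  | baccbcb
  | cccac => cccc
  | ccbcaccc => ccbcccc
  | bbacbbbabbb => bbacbbabbb => bbacbbabb

bbb->bb; ca->c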